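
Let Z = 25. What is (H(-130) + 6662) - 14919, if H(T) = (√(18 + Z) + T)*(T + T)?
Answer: 25543 - 260*√43 ≈ 23838.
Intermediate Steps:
H(T) = 2*T*(T + √43) (H(T) = (√(18 + 25) + T)*(T + T) = (√43 + T)*(2*T) = (T + √43)*(2*T) = 2*T*(T + √43))
(H(-130) + 6662) - 14919 = (2*(-130)*(-130 + √43) + 6662) - 14919 = ((33800 - 260*√43) + 6662) - 14919 = (40462 - 260*√43) - 14919 = 25543 - 260*√43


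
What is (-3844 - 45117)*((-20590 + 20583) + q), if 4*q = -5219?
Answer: 256898367/4 ≈ 6.4225e+7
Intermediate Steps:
q = -5219/4 (q = (¼)*(-5219) = -5219/4 ≈ -1304.8)
(-3844 - 45117)*((-20590 + 20583) + q) = (-3844 - 45117)*((-20590 + 20583) - 5219/4) = -48961*(-7 - 5219/4) = -48961*(-5247/4) = 256898367/4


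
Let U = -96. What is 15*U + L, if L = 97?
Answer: -1343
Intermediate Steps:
15*U + L = 15*(-96) + 97 = -1440 + 97 = -1343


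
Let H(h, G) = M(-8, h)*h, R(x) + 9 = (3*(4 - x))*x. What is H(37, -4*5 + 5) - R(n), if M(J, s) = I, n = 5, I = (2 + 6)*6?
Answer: 1800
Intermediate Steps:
I = 48 (I = 8*6 = 48)
M(J, s) = 48
R(x) = -9 + x*(12 - 3*x) (R(x) = -9 + (3*(4 - x))*x = -9 + (12 - 3*x)*x = -9 + x*(12 - 3*x))
H(h, G) = 48*h
H(37, -4*5 + 5) - R(n) = 48*37 - (-9 - 3*5² + 12*5) = 1776 - (-9 - 3*25 + 60) = 1776 - (-9 - 75 + 60) = 1776 - 1*(-24) = 1776 + 24 = 1800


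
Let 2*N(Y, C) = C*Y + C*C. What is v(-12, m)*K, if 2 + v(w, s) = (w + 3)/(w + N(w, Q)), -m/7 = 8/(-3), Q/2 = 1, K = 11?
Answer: -35/2 ≈ -17.500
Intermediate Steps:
Q = 2 (Q = 2*1 = 2)
N(Y, C) = C²/2 + C*Y/2 (N(Y, C) = (C*Y + C*C)/2 = (C*Y + C²)/2 = (C² + C*Y)/2 = C²/2 + C*Y/2)
m = 56/3 (m = -56/(-3) = -56*(-1)/3 = -7*(-8/3) = 56/3 ≈ 18.667)
v(w, s) = -2 + (3 + w)/(2 + 2*w) (v(w, s) = -2 + (w + 3)/(w + (½)*2*(2 + w)) = -2 + (3 + w)/(w + (2 + w)) = -2 + (3 + w)/(2 + 2*w))
v(-12, m)*K = ((-1 - 3*(-12))/(2*(1 - 12)))*11 = ((½)*(-1 + 36)/(-11))*11 = ((½)*(-1/11)*35)*11 = -35/22*11 = -35/2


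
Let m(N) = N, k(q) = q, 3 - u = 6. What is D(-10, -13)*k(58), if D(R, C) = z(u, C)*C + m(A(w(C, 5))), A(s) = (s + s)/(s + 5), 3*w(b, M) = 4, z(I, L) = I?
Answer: 43442/19 ≈ 2286.4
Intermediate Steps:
u = -3 (u = 3 - 1*6 = 3 - 6 = -3)
w(b, M) = 4/3 (w(b, M) = (⅓)*4 = 4/3)
A(s) = 2*s/(5 + s) (A(s) = (2*s)/(5 + s) = 2*s/(5 + s))
D(R, C) = 8/19 - 3*C (D(R, C) = -3*C + 2*(4/3)/(5 + 4/3) = -3*C + 2*(4/3)/(19/3) = -3*C + 2*(4/3)*(3/19) = -3*C + 8/19 = 8/19 - 3*C)
D(-10, -13)*k(58) = (8/19 - 3*(-13))*58 = (8/19 + 39)*58 = (749/19)*58 = 43442/19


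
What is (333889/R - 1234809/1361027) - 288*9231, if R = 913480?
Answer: -3305271289645472197/1243270943960 ≈ -2.6585e+6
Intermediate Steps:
(333889/R - 1234809/1361027) - 288*9231 = (333889/913480 - 1234809/1361027) - 288*9231 = (333889*(1/913480) - 1234809*1/1361027) - 2658528 = (333889/913480 - 1234809/1361027) - 2658528 = -673541381317/1243270943960 - 2658528 = -3305271289645472197/1243270943960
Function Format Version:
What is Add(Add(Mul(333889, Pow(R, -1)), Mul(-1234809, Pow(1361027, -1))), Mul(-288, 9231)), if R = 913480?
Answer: Rational(-3305271289645472197, 1243270943960) ≈ -2.6585e+6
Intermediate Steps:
Add(Add(Mul(333889, Pow(R, -1)), Mul(-1234809, Pow(1361027, -1))), Mul(-288, 9231)) = Add(Add(Mul(333889, Pow(913480, -1)), Mul(-1234809, Pow(1361027, -1))), Mul(-288, 9231)) = Add(Add(Mul(333889, Rational(1, 913480)), Mul(-1234809, Rational(1, 1361027))), -2658528) = Add(Add(Rational(333889, 913480), Rational(-1234809, 1361027)), -2658528) = Add(Rational(-673541381317, 1243270943960), -2658528) = Rational(-3305271289645472197, 1243270943960)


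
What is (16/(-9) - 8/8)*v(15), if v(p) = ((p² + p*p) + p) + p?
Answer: -4000/3 ≈ -1333.3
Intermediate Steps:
v(p) = 2*p + 2*p² (v(p) = ((p² + p²) + p) + p = (2*p² + p) + p = (p + 2*p²) + p = 2*p + 2*p²)
(16/(-9) - 8/8)*v(15) = (16/(-9) - 8/8)*(2*15*(1 + 15)) = (16*(-⅑) - 8*⅛)*(2*15*16) = (-16/9 - 1)*480 = -25/9*480 = -4000/3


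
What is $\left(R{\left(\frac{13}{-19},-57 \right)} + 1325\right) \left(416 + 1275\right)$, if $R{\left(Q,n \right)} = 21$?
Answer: $2276086$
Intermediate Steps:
$\left(R{\left(\frac{13}{-19},-57 \right)} + 1325\right) \left(416 + 1275\right) = \left(21 + 1325\right) \left(416 + 1275\right) = 1346 \cdot 1691 = 2276086$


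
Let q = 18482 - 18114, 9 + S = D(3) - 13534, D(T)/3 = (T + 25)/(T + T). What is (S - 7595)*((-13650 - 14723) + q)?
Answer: 591577620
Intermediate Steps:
D(T) = 3*(25 + T)/(2*T) (D(T) = 3*((T + 25)/(T + T)) = 3*((25 + T)/((2*T))) = 3*((25 + T)*(1/(2*T))) = 3*((25 + T)/(2*T)) = 3*(25 + T)/(2*T))
S = -13529 (S = -9 + ((3/2)*(25 + 3)/3 - 13534) = -9 + ((3/2)*(⅓)*28 - 13534) = -9 + (14 - 13534) = -9 - 13520 = -13529)
q = 368
(S - 7595)*((-13650 - 14723) + q) = (-13529 - 7595)*((-13650 - 14723) + 368) = -21124*(-28373 + 368) = -21124*(-28005) = 591577620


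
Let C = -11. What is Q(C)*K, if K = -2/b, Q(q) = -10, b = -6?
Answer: -10/3 ≈ -3.3333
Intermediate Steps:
K = ⅓ (K = -2/(-6) = -2*(-⅙) = ⅓ ≈ 0.33333)
Q(C)*K = -10*⅓ = -10/3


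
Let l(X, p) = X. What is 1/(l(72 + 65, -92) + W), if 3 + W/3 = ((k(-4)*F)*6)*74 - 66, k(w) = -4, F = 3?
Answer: -1/16054 ≈ -6.2290e-5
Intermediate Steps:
W = -16191 (W = -9 + 3*((-4*3*6)*74 - 66) = -9 + 3*(-12*6*74 - 66) = -9 + 3*(-72*74 - 66) = -9 + 3*(-5328 - 66) = -9 + 3*(-5394) = -9 - 16182 = -16191)
1/(l(72 + 65, -92) + W) = 1/((72 + 65) - 16191) = 1/(137 - 16191) = 1/(-16054) = -1/16054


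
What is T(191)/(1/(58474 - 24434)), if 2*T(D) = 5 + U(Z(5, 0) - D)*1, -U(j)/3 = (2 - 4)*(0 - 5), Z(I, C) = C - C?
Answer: -425500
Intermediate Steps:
Z(I, C) = 0
U(j) = -30 (U(j) = -3*(2 - 4)*(0 - 5) = -(-6)*(-5) = -3*10 = -30)
T(D) = -25/2 (T(D) = (5 - 30*1)/2 = (5 - 30)/2 = (½)*(-25) = -25/2)
T(191)/(1/(58474 - 24434)) = -25/(2*(1/(58474 - 24434))) = -25/(2*(1/34040)) = -25/(2*1/34040) = -25/2*34040 = -425500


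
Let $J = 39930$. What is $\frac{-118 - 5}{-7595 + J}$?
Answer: $- \frac{123}{32335} \approx -0.0038039$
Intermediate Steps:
$\frac{-118 - 5}{-7595 + J} = \frac{-118 - 5}{-7595 + 39930} = - \frac{123}{32335}$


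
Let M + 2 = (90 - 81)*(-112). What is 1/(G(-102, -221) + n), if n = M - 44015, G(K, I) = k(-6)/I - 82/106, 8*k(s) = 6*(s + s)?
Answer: -11713/527386409 ≈ -2.2210e-5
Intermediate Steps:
k(s) = 3*s/2 (k(s) = (6*(s + s))/8 = (6*(2*s))/8 = (12*s)/8 = 3*s/2)
G(K, I) = -41/53 - 9/I (G(K, I) = ((3/2)*(-6))/I - 82/106 = -9/I - 82*1/106 = -9/I - 41/53 = -41/53 - 9/I)
M = -1010 (M = -2 + (90 - 81)*(-112) = -2 + 9*(-112) = -2 - 1008 = -1010)
n = -45025 (n = -1010 - 44015 = -45025)
1/(G(-102, -221) + n) = 1/((-41/53 - 9/(-221)) - 45025) = 1/((-41/53 - 9*(-1/221)) - 45025) = 1/((-41/53 + 9/221) - 45025) = 1/(-8584/11713 - 45025) = 1/(-527386409/11713) = -11713/527386409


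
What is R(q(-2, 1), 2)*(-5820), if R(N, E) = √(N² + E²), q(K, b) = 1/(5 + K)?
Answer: -1940*√37 ≈ -11801.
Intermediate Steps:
R(N, E) = √(E² + N²)
R(q(-2, 1), 2)*(-5820) = √(2² + (1/(5 - 2))²)*(-5820) = √(4 + (1/3)²)*(-5820) = √(4 + (⅓)²)*(-5820) = √(4 + ⅑)*(-5820) = √(37/9)*(-5820) = (√37/3)*(-5820) = -1940*√37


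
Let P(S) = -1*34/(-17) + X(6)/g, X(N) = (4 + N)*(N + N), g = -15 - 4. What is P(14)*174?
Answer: -14268/19 ≈ -750.95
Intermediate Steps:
g = -19
X(N) = 2*N*(4 + N) (X(N) = (4 + N)*(2*N) = 2*N*(4 + N))
P(S) = -82/19 (P(S) = -1*34/(-17) + (2*6*(4 + 6))/(-19) = -34*(-1/17) + (2*6*10)*(-1/19) = 2 + 120*(-1/19) = 2 - 120/19 = -82/19)
P(14)*174 = -82/19*174 = -14268/19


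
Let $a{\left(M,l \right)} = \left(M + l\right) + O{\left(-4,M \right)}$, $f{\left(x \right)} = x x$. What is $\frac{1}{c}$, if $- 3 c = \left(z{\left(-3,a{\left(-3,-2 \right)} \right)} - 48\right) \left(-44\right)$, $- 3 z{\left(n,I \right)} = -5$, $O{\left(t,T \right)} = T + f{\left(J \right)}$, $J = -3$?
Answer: $- \frac{9}{6116} \approx -0.0014715$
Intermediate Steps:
$f{\left(x \right)} = x^{2}$
$O{\left(t,T \right)} = 9 + T$ ($O{\left(t,T \right)} = T + \left(-3\right)^{2} = T + 9 = 9 + T$)
$a{\left(M,l \right)} = 9 + l + 2 M$ ($a{\left(M,l \right)} = \left(M + l\right) + \left(9 + M\right) = 9 + l + 2 M$)
$z{\left(n,I \right)} = \frac{5}{3}$ ($z{\left(n,I \right)} = \left(- \frac{1}{3}\right) \left(-5\right) = \frac{5}{3}$)
$c = - \frac{6116}{9}$ ($c = - \frac{\left(\frac{5}{3} - 48\right) \left(-44\right)}{3} = - \frac{\left(- \frac{139}{3}\right) \left(-44\right)}{3} = \left(- \frac{1}{3}\right) \frac{6116}{3} = - \frac{6116}{9} \approx -679.56$)
$\frac{1}{c} = \frac{1}{- \frac{6116}{9}} = - \frac{9}{6116}$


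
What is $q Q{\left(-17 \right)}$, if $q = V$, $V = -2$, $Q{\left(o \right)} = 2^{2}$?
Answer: $-8$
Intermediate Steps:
$Q{\left(o \right)} = 4$
$q = -2$
$q Q{\left(-17 \right)} = \left(-2\right) 4 = -8$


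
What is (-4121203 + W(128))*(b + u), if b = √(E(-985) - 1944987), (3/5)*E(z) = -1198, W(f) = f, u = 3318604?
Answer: -13676215979300 - 4121075*I*√17522853/3 ≈ -1.3676e+13 - 5.7503e+9*I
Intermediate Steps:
E(z) = -5990/3 (E(z) = (5/3)*(-1198) = -5990/3)
b = I*√17522853/3 (b = √(-5990/3 - 1944987) = √(-5840951/3) = I*√17522853/3 ≈ 1395.3*I)
(-4121203 + W(128))*(b + u) = (-4121203 + 128)*(I*√17522853/3 + 3318604) = -4121075*(3318604 + I*√17522853/3) = -13676215979300 - 4121075*I*√17522853/3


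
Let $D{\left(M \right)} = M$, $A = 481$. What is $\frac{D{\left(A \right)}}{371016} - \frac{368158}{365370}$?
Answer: $- \frac{22736127593}{22593019320} \approx -1.0063$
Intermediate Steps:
$\frac{D{\left(A \right)}}{371016} - \frac{368158}{365370} = \frac{481}{371016} - \frac{368158}{365370} = 481 \cdot \frac{1}{371016} - \frac{184079}{182685} = \frac{481}{371016} - \frac{184079}{182685} = - \frac{22736127593}{22593019320}$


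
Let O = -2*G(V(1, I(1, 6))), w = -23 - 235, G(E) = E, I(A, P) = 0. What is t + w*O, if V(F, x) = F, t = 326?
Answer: 842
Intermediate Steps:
w = -258
O = -2 (O = -2*1 = -2)
t + w*O = 326 - 258*(-2) = 326 + 516 = 842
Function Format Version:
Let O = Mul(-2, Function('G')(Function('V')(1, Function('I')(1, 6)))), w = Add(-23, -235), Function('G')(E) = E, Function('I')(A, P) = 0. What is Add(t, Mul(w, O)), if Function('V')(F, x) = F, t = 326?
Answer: 842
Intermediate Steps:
w = -258
O = -2 (O = Mul(-2, 1) = -2)
Add(t, Mul(w, O)) = Add(326, Mul(-258, -2)) = Add(326, 516) = 842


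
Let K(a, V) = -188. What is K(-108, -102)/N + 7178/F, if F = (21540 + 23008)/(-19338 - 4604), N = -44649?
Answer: -51845781775/13439349 ≈ -3857.8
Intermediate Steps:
F = -22274/11971 (F = 44548/(-23942) = 44548*(-1/23942) = -22274/11971 ≈ -1.8607)
K(-108, -102)/N + 7178/F = -188/(-44649) + 7178/(-22274/11971) = -188*(-1/44649) + 7178*(-11971/22274) = 188/44649 - 1161187/301 = -51845781775/13439349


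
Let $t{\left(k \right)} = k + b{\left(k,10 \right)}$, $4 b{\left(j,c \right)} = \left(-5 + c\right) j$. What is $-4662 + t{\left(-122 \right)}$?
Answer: $- \frac{9873}{2} \approx -4936.5$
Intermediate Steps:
$b{\left(j,c \right)} = \frac{j \left(-5 + c\right)}{4}$ ($b{\left(j,c \right)} = \frac{\left(-5 + c\right) j}{4} = \frac{j \left(-5 + c\right)}{4}$)
$t{\left(k \right)} = \frac{9 k}{4}$ ($t{\left(k \right)} = k + \frac{k \left(-5 + 10\right)}{4} = k + \frac{1}{4} k 5 = k + \frac{5 k}{4} = \frac{9 k}{4}$)
$-4662 + t{\left(-122 \right)} = -4662 + \frac{9}{4} \left(-122\right) = -4662 - \frac{549}{2} = - \frac{9873}{2}$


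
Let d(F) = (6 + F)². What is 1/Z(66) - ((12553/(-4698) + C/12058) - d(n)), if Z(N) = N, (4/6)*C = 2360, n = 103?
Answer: 1851234632138/155783331 ≈ 11883.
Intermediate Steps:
C = 3540 (C = (3/2)*2360 = 3540)
1/Z(66) - ((12553/(-4698) + C/12058) - d(n)) = 1/66 - ((12553/(-4698) + 3540/12058) - (6 + 103)²) = 1/66 - ((12553*(-1/4698) + 3540*(1/12058)) - 1*109²) = 1/66 - ((-12553/4698 + 1770/6029) - 1*11881) = 1/66 - (-67366577/28324242 - 11881) = 1/66 - 1*(-336587685779/28324242) = 1/66 + 336587685779/28324242 = 1851234632138/155783331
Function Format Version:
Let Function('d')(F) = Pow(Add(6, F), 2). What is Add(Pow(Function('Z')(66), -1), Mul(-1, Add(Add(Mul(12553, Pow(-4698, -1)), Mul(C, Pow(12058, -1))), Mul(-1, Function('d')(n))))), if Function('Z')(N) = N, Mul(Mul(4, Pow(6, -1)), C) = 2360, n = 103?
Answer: Rational(1851234632138, 155783331) ≈ 11883.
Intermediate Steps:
C = 3540 (C = Mul(Rational(3, 2), 2360) = 3540)
Add(Pow(Function('Z')(66), -1), Mul(-1, Add(Add(Mul(12553, Pow(-4698, -1)), Mul(C, Pow(12058, -1))), Mul(-1, Function('d')(n))))) = Add(Pow(66, -1), Mul(-1, Add(Add(Mul(12553, Pow(-4698, -1)), Mul(3540, Pow(12058, -1))), Mul(-1, Pow(Add(6, 103), 2))))) = Add(Rational(1, 66), Mul(-1, Add(Add(Mul(12553, Rational(-1, 4698)), Mul(3540, Rational(1, 12058))), Mul(-1, Pow(109, 2))))) = Add(Rational(1, 66), Mul(-1, Add(Add(Rational(-12553, 4698), Rational(1770, 6029)), Mul(-1, 11881)))) = Add(Rational(1, 66), Mul(-1, Add(Rational(-67366577, 28324242), -11881))) = Add(Rational(1, 66), Mul(-1, Rational(-336587685779, 28324242))) = Add(Rational(1, 66), Rational(336587685779, 28324242)) = Rational(1851234632138, 155783331)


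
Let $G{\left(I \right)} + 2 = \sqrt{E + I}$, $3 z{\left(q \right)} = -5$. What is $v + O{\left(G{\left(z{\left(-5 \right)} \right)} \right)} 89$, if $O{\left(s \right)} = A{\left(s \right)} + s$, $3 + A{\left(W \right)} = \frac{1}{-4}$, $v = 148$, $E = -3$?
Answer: $- \frac{1277}{4} + \frac{89 i \sqrt{42}}{3} \approx -319.25 + 192.26 i$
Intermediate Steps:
$z{\left(q \right)} = - \frac{5}{3}$ ($z{\left(q \right)} = \frac{1}{3} \left(-5\right) = - \frac{5}{3}$)
$A{\left(W \right)} = - \frac{13}{4}$ ($A{\left(W \right)} = -3 + \frac{1}{-4} = -3 - \frac{1}{4} = - \frac{13}{4}$)
$G{\left(I \right)} = -2 + \sqrt{-3 + I}$
$O{\left(s \right)} = - \frac{13}{4} + s$
$v + O{\left(G{\left(z{\left(-5 \right)} \right)} \right)} 89 = 148 + \left(- \frac{13}{4} - \left(2 - \sqrt{-3 - \frac{5}{3}}\right)\right) 89 = 148 + \left(- \frac{13}{4} - \left(2 - \sqrt{- \frac{14}{3}}\right)\right) 89 = 148 + \left(- \frac{13}{4} - \left(2 - \frac{i \sqrt{42}}{3}\right)\right) 89 = 148 + \left(- \frac{21}{4} + \frac{i \sqrt{42}}{3}\right) 89 = 148 - \left(\frac{1869}{4} - \frac{89 i \sqrt{42}}{3}\right) = - \frac{1277}{4} + \frac{89 i \sqrt{42}}{3}$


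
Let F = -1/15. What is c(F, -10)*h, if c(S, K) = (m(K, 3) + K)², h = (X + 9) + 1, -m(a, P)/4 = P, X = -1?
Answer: 4356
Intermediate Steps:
F = -1/15 (F = -1*1/15 = -1/15 ≈ -0.066667)
m(a, P) = -4*P
h = 9 (h = (-1 + 9) + 1 = 8 + 1 = 9)
c(S, K) = (-12 + K)² (c(S, K) = (-4*3 + K)² = (-12 + K)²)
c(F, -10)*h = (-12 - 10)²*9 = (-22)²*9 = 484*9 = 4356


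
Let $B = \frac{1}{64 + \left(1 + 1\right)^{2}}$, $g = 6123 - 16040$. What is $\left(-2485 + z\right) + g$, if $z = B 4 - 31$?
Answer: $- \frac{211360}{17} \approx -12433.0$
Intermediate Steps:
$g = -9917$
$B = \frac{1}{68}$ ($B = \frac{1}{64 + 2^{2}} = \frac{1}{64 + 4} = \frac{1}{68} \approx 0.014706$)
$z = - \frac{526}{17}$ ($z = \frac{1}{68} \cdot 4 - 31 = \frac{1}{17} - 31 = - \frac{526}{17} \approx -30.941$)
$\left(-2485 + z\right) + g = \left(-2485 - \frac{526}{17}\right) - 9917 = - \frac{42771}{17} - 9917 = - \frac{211360}{17}$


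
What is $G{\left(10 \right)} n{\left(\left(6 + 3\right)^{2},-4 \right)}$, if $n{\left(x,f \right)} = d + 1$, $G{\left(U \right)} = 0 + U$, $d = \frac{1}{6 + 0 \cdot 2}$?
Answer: $\frac{35}{3} \approx 11.667$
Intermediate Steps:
$d = \frac{1}{6}$ ($d = \frac{1}{6 + 0} = \frac{1}{6} \approx 0.16667$)
$G{\left(U \right)} = U$
$n{\left(x,f \right)} = \frac{7}{6}$ ($n{\left(x,f \right)} = \frac{1}{6} + 1 = \frac{7}{6}$)
$G{\left(10 \right)} n{\left(\left(6 + 3\right)^{2},-4 \right)} = 10 \cdot \frac{7}{6} = \frac{35}{3}$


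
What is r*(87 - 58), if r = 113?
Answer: 3277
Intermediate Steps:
r*(87 - 58) = 113*(87 - 58) = 113*29 = 3277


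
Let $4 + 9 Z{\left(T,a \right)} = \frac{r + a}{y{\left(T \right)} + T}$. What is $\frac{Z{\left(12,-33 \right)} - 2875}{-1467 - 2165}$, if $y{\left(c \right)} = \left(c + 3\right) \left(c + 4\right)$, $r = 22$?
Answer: $\frac{6521519}{8237376} \approx 0.7917$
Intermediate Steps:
$y{\left(c \right)} = \left(3 + c\right) \left(4 + c\right)$
$Z{\left(T,a \right)} = - \frac{4}{9} + \frac{22 + a}{9 \left(12 + T^{2} + 8 T\right)}$ ($Z{\left(T,a \right)} = - \frac{4}{9} + \frac{\left(22 + a\right) \frac{1}{\left(12 + T^{2} + 7 T\right) + T}}{9} = - \frac{4}{9} + \frac{\left(22 + a\right) \frac{1}{12 + T^{2} + 8 T}}{9} = - \frac{4}{9} + \frac{\frac{1}{12 + T^{2} + 8 T} \left(22 + a\right)}{9} = - \frac{4}{9} + \frac{22 + a}{9 \left(12 + T^{2} + 8 T\right)}$)
$\frac{Z{\left(12,-33 \right)} - 2875}{-1467 - 2165} = \frac{\frac{-26 - 33 - 384 - 4 \cdot 12^{2}}{9 \left(12 + 12^{2} + 8 \cdot 12\right)} - 2875}{-1467 - 2165} = \frac{\frac{-26 - 33 - 384 - 576}{9 \left(12 + 144 + 96\right)} - 2875}{-3632} = \left(\frac{-26 - 33 - 384 - 576}{9 \cdot 252} - 2875\right) \left(- \frac{1}{3632}\right) = \left(\frac{1}{9} \cdot \frac{1}{252} \left(-1019\right) - 2875\right) \left(- \frac{1}{3632}\right) = \left(- \frac{1019}{2268} - 2875\right) \left(- \frac{1}{3632}\right) = \left(- \frac{6521519}{2268}\right) \left(- \frac{1}{3632}\right) = \frac{6521519}{8237376}$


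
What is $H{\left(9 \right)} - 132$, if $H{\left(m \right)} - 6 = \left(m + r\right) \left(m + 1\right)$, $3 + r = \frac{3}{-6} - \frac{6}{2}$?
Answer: $-101$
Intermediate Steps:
$r = - \frac{13}{2}$ ($r = -3 + \left(\frac{3}{-6} - \frac{6}{2}\right) = -3 + \left(3 \left(- \frac{1}{6}\right) - 3\right) = -3 - \frac{7}{2} = - \frac{13}{2} \approx -6.5$)
$H{\left(m \right)} = 6 + \left(1 + m\right) \left(- \frac{13}{2} + m\right)$ ($H{\left(m \right)} = 6 + \left(m - \frac{13}{2}\right) \left(m + 1\right) = 6 + \left(- \frac{13}{2} + m\right) \left(1 + m\right) = 6 + \left(1 + m\right) \left(- \frac{13}{2} + m\right)$)
$H{\left(9 \right)} - 132 = \left(- \frac{1}{2} + 9^{2} - \frac{99}{2}\right) - 132 = \left(- \frac{1}{2} + 81 - \frac{99}{2}\right) - 132 = 31 - 132 = -101$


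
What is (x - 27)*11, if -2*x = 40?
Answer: -517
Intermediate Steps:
x = -20 (x = -½*40 = -20)
(x - 27)*11 = (-20 - 27)*11 = -47*11 = -517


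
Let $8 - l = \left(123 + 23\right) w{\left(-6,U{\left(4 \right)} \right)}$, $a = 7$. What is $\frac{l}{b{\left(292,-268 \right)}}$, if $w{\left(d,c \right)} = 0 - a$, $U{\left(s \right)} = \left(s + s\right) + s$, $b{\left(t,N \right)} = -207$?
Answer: $- \frac{1030}{207} \approx -4.9758$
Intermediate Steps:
$U{\left(s \right)} = 3 s$ ($U{\left(s \right)} = 2 s + s = 3 s$)
$w{\left(d,c \right)} = -7$ ($w{\left(d,c \right)} = 0 - 7 = -7$)
$l = 1030$ ($l = 8 - \left(123 + 23\right) \left(-7\right) = 8 - 146 \left(-7\right) = 8 - -1022 = 8 + 1022 = 1030$)
$\frac{l}{b{\left(292,-268 \right)}} = \frac{1030}{-207} = 1030 \left(- \frac{1}{207}\right) = - \frac{1030}{207}$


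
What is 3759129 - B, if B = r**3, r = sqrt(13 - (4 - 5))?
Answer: 3759129 - 14*sqrt(14) ≈ 3.7591e+6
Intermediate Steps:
r = sqrt(14) (r = sqrt(13 - 1*(-1)) = sqrt(13 + 1) = sqrt(14) ≈ 3.7417)
B = 14*sqrt(14) (B = (sqrt(14))**3 = 14*sqrt(14) ≈ 52.383)
3759129 - B = 3759129 - 14*sqrt(14)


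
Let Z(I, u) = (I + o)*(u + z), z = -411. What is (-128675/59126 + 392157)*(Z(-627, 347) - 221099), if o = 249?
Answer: -4565593234291049/59126 ≈ -7.7218e+10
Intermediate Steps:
Z(I, u) = (-411 + u)*(249 + I) (Z(I, u) = (I + 249)*(u - 411) = (249 + I)*(-411 + u) = (-411 + u)*(249 + I))
(-128675/59126 + 392157)*(Z(-627, 347) - 221099) = (-128675/59126 + 392157)*((-102339 - 411*(-627) + 249*347 - 627*347) - 221099) = (-128675*1/59126 + 392157)*((-102339 + 257697 + 86403 - 217569) - 221099) = (-128675/59126 + 392157)*(24192 - 221099) = (23186546107/59126)*(-196907) = -4565593234291049/59126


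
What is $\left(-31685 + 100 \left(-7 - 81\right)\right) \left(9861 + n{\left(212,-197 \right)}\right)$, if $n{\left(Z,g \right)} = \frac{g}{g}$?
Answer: $-399263070$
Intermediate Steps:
$n{\left(Z,g \right)} = 1$
$\left(-31685 + 100 \left(-7 - 81\right)\right) \left(9861 + n{\left(212,-197 \right)}\right) = \left(-31685 + 100 \left(-7 - 81\right)\right) \left(9861 + 1\right) = \left(-31685 + 100 \left(-88\right)\right) 9862 = \left(-31685 - 8800\right) 9862 = \left(-40485\right) 9862 = -399263070$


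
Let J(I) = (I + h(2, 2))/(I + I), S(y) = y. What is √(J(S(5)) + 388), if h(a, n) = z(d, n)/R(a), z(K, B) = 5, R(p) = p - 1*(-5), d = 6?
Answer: 4*√1190/7 ≈ 19.712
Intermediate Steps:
R(p) = 5 + p (R(p) = p + 5 = 5 + p)
h(a, n) = 5/(5 + a)
J(I) = (5/7 + I)/(2*I) (J(I) = (I + 5/(5 + 2))/(I + I) = (I + 5/7)/((2*I)) = (I + 5*(⅐))*(1/(2*I)) = (I + 5/7)*(1/(2*I)) = (5/7 + I)*(1/(2*I)) = (5/7 + I)/(2*I))
√(J(S(5)) + 388) = √((1/14)*(5 + 7*5)/5 + 388) = √((1/14)*(⅕)*(5 + 35) + 388) = √((1/14)*(⅕)*40 + 388) = √(4/7 + 388) = √(2720/7) = 4*√1190/7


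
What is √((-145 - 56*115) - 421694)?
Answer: I*√428279 ≈ 654.43*I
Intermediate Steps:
√((-145 - 56*115) - 421694) = √((-145 - 6440) - 421694) = √(-6585 - 421694) = √(-428279) = I*√428279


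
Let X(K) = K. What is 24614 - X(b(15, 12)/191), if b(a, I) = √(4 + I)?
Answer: 4701270/191 ≈ 24614.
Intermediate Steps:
24614 - X(b(15, 12)/191) = 24614 - √(4 + 12)/191 = 24614 - √16/191 = 24614 - 4/191 = 4701270/191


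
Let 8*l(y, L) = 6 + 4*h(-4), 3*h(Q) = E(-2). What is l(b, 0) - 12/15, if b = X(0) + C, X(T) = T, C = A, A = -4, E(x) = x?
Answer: -23/60 ≈ -0.38333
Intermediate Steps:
h(Q) = -⅔ (h(Q) = (⅓)*(-2) = -⅔)
C = -4
b = -4 (b = 0 - 4 = -4)
l(y, L) = 5/12 (l(y, L) = (6 + 4*(-⅔))/8 = (6 - 8/3)/8 = (⅛)*(10/3) = 5/12)
l(b, 0) - 12/15 = 5/12 - 12/15 = 5/12 - 12*1/15 = 5/12 - ⅘ = -23/60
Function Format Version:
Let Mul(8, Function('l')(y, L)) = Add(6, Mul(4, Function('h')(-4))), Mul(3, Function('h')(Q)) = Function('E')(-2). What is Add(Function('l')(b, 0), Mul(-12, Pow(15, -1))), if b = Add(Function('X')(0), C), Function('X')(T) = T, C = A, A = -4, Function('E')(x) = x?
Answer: Rational(-23, 60) ≈ -0.38333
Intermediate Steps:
Function('h')(Q) = Rational(-2, 3) (Function('h')(Q) = Mul(Rational(1, 3), -2) = Rational(-2, 3))
C = -4
b = -4 (b = Add(0, -4) = -4)
Function('l')(y, L) = Rational(5, 12) (Function('l')(y, L) = Mul(Rational(1, 8), Add(6, Mul(4, Rational(-2, 3)))) = Mul(Rational(1, 8), Add(6, Rational(-8, 3))) = Mul(Rational(1, 8), Rational(10, 3)) = Rational(5, 12))
Add(Function('l')(b, 0), Mul(-12, Pow(15, -1))) = Add(Rational(5, 12), Mul(-12, Pow(15, -1))) = Add(Rational(5, 12), Mul(-12, Rational(1, 15))) = Add(Rational(5, 12), Rational(-4, 5)) = Rational(-23, 60)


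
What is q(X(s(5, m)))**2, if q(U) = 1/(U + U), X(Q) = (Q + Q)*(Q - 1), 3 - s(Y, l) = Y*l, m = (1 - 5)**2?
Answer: 1/577152576 ≈ 1.7326e-9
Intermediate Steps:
m = 16 (m = (-4)**2 = 16)
s(Y, l) = 3 - Y*l
X(Q) = 2*Q*(-1 + Q) (X(Q) = (2*Q)*(-1 + Q) = 2*Q*(-1 + Q))
q(U) = 1/(2*U)
q(X(s(5, m)))**2 = (1/(2*((2*(3 - 1*5*16)*(-1 + (3 - 1*5*16))))))**2 = (1/(2*((2*(3 - 80)*(-1 + (3 - 80))))))**2 = (1/(2*((2*(-77)*(-1 - 77)))))**2 = (1/(2*((2*(-77)*(-78)))))**2 = ((1/2)/12012)**2 = ((1/2)*(1/12012))**2 = (1/24024)**2 = 1/577152576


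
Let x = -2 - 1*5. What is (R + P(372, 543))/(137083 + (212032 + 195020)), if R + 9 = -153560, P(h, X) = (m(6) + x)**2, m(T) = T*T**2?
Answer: -109888/544135 ≈ -0.20195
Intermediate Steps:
m(T) = T**3
x = -7 (x = -2 - 5 = -7)
P(h, X) = 43681 (P(h, X) = (6**3 - 7)**2 = (216 - 7)**2 = 209**2 = 43681)
R = -153569 (R = -9 - 153560 = -153569)
(R + P(372, 543))/(137083 + (212032 + 195020)) = (-153569 + 43681)/(137083 + (212032 + 195020)) = -109888/(137083 + 407052) = -109888/544135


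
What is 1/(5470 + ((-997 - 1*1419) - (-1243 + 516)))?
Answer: 1/3781 ≈ 0.00026448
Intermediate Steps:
1/(5470 + ((-997 - 1*1419) - (-1243 + 516))) = 1/(5470 + ((-997 - 1419) - 1*(-727))) = 1/(5470 + (-2416 + 727)) = 1/(5470 - 1689) = 1/3781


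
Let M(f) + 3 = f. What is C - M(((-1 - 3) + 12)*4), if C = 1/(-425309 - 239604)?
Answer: -19282478/664913 ≈ -29.000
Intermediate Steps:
M(f) = -3 + f
C = -1/664913 (C = 1/(-664913) = -1/664913 ≈ -1.5040e-6)
C - M(((-1 - 3) + 12)*4) = -1/664913 - (-3 + ((-1 - 3) + 12)*4) = -1/664913 - (-3 + (-4 + 12)*4) = -1/664913 - (-3 + 8*4) = -1/664913 - (-3 + 32) = -1/664913 - 1*29 = -1/664913 - 29 = -19282478/664913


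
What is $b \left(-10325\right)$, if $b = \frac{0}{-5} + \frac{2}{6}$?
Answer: $- \frac{10325}{3} \approx -3441.7$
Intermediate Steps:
$b = \frac{1}{3}$ ($b = 0 \left(- \frac{1}{5}\right) + 2 \cdot \frac{1}{6} = 0 + \frac{1}{3} = \frac{1}{3} \approx 0.33333$)
$b \left(-10325\right) = \frac{1}{3} \left(-10325\right) = - \frac{10325}{3}$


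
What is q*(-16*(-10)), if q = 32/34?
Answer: 2560/17 ≈ 150.59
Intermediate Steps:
q = 16/17 (q = 32*(1/34) = 16/17 ≈ 0.94118)
q*(-16*(-10)) = 16*(-16*(-10))/17 = (16/17)*160 = 2560/17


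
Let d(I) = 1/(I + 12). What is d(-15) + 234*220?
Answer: 154439/3 ≈ 51480.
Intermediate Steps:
d(I) = 1/(12 + I)
d(-15) + 234*220 = 1/(12 - 15) + 234*220 = 1/(-3) + 51480 = -⅓ + 51480 = 154439/3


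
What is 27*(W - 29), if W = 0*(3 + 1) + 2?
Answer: -729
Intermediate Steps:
W = 2 (W = 0*4 + 2 = 0 + 2 = 2)
27*(W - 29) = 27*(2 - 29) = 27*(-27) = -729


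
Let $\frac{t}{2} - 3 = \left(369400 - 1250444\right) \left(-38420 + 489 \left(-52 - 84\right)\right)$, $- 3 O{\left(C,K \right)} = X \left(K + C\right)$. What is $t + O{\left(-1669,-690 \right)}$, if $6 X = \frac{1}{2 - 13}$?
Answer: $\frac{36607293618605}{198} \approx 1.8489 \cdot 10^{11}$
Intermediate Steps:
$X = - \frac{1}{66}$ ($X = \frac{1}{6 \left(2 - 13\right)} = \frac{1}{6 \left(-11\right)} = \frac{1}{6} \left(- \frac{1}{11}\right) = - \frac{1}{66} \approx -0.015152$)
$O{\left(C,K \right)} = \frac{C}{198} + \frac{K}{198}$ ($O{\left(C,K \right)} = - \frac{\left(- \frac{1}{66}\right) \left(K + C\right)}{3} = - \frac{\left(- \frac{1}{66}\right) \left(C + K\right)}{3} = - \frac{- \frac{C}{66} - \frac{K}{66}}{3} = \frac{C}{198} + \frac{K}{198}$)
$t = 184885321318$ ($t = 6 + 2 \left(369400 - 1250444\right) \left(-38420 + 489 \left(-52 - 84\right)\right) = 6 + 2 \left(- 881044 \left(-38420 + 489 \left(-136\right)\right)\right) = 6 + 2 \left(- 881044 \left(-38420 - 66504\right)\right) = 6 + 2 \left(\left(-881044\right) \left(-104924\right)\right) = 6 + 2 \cdot 92442660656 = 6 + 184885321312 = 184885321318$)
$t + O{\left(-1669,-690 \right)} = 184885321318 + \left(\frac{1}{198} \left(-1669\right) + \frac{1}{198} \left(-690\right)\right) = 184885321318 - \frac{2359}{198} = \frac{36607293618605}{198}$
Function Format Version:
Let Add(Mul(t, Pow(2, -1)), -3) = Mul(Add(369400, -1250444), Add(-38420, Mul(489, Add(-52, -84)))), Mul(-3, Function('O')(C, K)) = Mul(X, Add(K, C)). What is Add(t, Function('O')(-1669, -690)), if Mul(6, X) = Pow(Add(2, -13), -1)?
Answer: Rational(36607293618605, 198) ≈ 1.8489e+11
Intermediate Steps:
X = Rational(-1, 66) (X = Mul(Rational(1, 6), Pow(Add(2, -13), -1)) = Mul(Rational(1, 6), Pow(-11, -1)) = Mul(Rational(1, 6), Rational(-1, 11)) = Rational(-1, 66) ≈ -0.015152)
Function('O')(C, K) = Add(Mul(Rational(1, 198), C), Mul(Rational(1, 198), K)) (Function('O')(C, K) = Mul(Rational(-1, 3), Mul(Rational(-1, 66), Add(K, C))) = Mul(Rational(-1, 3), Mul(Rational(-1, 66), Add(C, K))) = Mul(Rational(-1, 3), Add(Mul(Rational(-1, 66), C), Mul(Rational(-1, 66), K))) = Add(Mul(Rational(1, 198), C), Mul(Rational(1, 198), K)))
t = 184885321318 (t = Add(6, Mul(2, Mul(Add(369400, -1250444), Add(-38420, Mul(489, Add(-52, -84)))))) = Add(6, Mul(2, Mul(-881044, Add(-38420, Mul(489, -136))))) = Add(6, Mul(2, Mul(-881044, Add(-38420, -66504)))) = Add(6, Mul(2, Mul(-881044, -104924))) = Add(6, Mul(2, 92442660656)) = Add(6, 184885321312) = 184885321318)
Add(t, Function('O')(-1669, -690)) = Add(184885321318, Add(Mul(Rational(1, 198), -1669), Mul(Rational(1, 198), -690))) = Add(184885321318, Add(Rational(-1669, 198), Rational(-115, 33))) = Add(184885321318, Rational(-2359, 198)) = Rational(36607293618605, 198)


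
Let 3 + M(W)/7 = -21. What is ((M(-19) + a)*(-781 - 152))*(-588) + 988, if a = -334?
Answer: -275398220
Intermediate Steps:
M(W) = -168 (M(W) = -21 + 7*(-21) = -21 - 147 = -168)
((M(-19) + a)*(-781 - 152))*(-588) + 988 = ((-168 - 334)*(-781 - 152))*(-588) + 988 = -502*(-933)*(-588) + 988 = 468366*(-588) + 988 = -275399208 + 988 = -275398220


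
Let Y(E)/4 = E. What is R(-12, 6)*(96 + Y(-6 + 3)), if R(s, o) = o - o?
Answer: 0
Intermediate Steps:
Y(E) = 4*E
R(s, o) = 0
R(-12, 6)*(96 + Y(-6 + 3)) = 0*(96 + 4*(-6 + 3)) = 0*(96 + 4*(-3)) = 0*(96 - 12) = 0*84 = 0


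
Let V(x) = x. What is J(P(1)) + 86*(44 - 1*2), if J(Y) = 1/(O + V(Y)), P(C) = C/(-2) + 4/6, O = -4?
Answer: 83070/23 ≈ 3611.7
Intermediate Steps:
P(C) = ⅔ - C/2 (P(C) = C*(-½) + 4*(⅙) = -C/2 + ⅔ = ⅔ - C/2)
J(Y) = 1/(-4 + Y)
J(P(1)) + 86*(44 - 1*2) = 1/(-4 + (⅔ - ½*1)) + 86*(44 - 1*2) = 1/(-4 + (⅔ - ½)) + 86*(44 - 2) = 1/(-4 + ⅙) + 86*42 = 1/(-23/6) + 3612 = -6/23 + 3612 = 83070/23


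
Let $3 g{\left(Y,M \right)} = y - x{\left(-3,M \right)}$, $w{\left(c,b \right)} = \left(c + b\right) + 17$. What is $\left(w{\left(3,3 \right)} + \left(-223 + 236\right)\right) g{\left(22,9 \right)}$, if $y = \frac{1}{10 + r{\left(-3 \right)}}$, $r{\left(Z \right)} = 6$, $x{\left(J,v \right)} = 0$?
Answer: $\frac{3}{4} \approx 0.75$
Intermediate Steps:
$y = \frac{1}{16}$ ($y = \frac{1}{10 + 6} = \frac{1}{16} \approx 0.0625$)
$w{\left(c,b \right)} = 17 + b + c$ ($w{\left(c,b \right)} = \left(b + c\right) + 17 = 17 + b + c$)
$g{\left(Y,M \right)} = \frac{1}{48}$ ($g{\left(Y,M \right)} = \frac{\frac{1}{16} - 0}{3} = \frac{\frac{1}{16} + 0}{3} = \frac{1}{3} \cdot \frac{1}{16} = \frac{1}{48}$)
$\left(w{\left(3,3 \right)} + \left(-223 + 236\right)\right) g{\left(22,9 \right)} = \left(\left(17 + 3 + 3\right) + \left(-223 + 236\right)\right) \frac{1}{48} = \left(23 + 13\right) \frac{1}{48} = 36 \cdot \frac{1}{48} = \frac{3}{4}$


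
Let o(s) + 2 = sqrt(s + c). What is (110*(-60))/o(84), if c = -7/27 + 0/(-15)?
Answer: -356400/2153 - 19800*sqrt(6783)/2153 ≈ -922.95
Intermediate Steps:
c = -7/27 (c = -7*1/27 + 0*(-1/15) = -7/27 + 0 = -7/27 ≈ -0.25926)
o(s) = -2 + sqrt(-7/27 + s) (o(s) = -2 + sqrt(s - 7/27) = -2 + sqrt(-7/27 + s))
(110*(-60))/o(84) = (110*(-60))/(-2 + sqrt(-21 + 81*84)/9) = -6600/(-2 + sqrt(-21 + 6804)/9) = -6600/(-2 + sqrt(6783)/9)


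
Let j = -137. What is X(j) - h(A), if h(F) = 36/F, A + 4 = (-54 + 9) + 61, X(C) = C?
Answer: -140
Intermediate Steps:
A = 12 (A = -4 + ((-54 + 9) + 61) = -4 + (-45 + 61) = -4 + 16 = 12)
X(j) - h(A) = -137 - 36/12 = -137 - 1*3 = -137 - 3 = -140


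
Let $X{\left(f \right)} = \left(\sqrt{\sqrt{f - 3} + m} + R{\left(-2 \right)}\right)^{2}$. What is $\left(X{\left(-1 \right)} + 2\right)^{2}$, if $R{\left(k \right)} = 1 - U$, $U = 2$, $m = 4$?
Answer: $\left(2 + \left(1 - \sqrt{2} \sqrt{2 + i}\right)^{2}\right)^{2} \approx 7.2582 + 5.9303 i$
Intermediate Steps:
$R{\left(k \right)} = -1$ ($R{\left(k \right)} = 1 - 2 = -1$)
$X{\left(f \right)} = \left(-1 + \sqrt{4 + \sqrt{-3 + f}}\right)^{2}$ ($X{\left(f \right)} = \left(\sqrt{\sqrt{f - 3} + 4} - 1\right)^{2} = \left(\sqrt{\sqrt{-3 + f} + 4} - 1\right)^{2} = \left(\sqrt{4 + \sqrt{-3 + f}} - 1\right)^{2} = \left(-1 + \sqrt{4 + \sqrt{-3 + f}}\right)^{2}$)
$\left(X{\left(-1 \right)} + 2\right)^{2} = \left(\left(-1 + \sqrt{4 + \sqrt{-3 - 1}}\right)^{2} + 2\right)^{2} = \left(\left(-1 + \sqrt{4 + \sqrt{-4}}\right)^{2} + 2\right)^{2} = \left(\left(-1 + \sqrt{4 + 2 i}\right)^{2} + 2\right)^{2} = \left(2 + \left(-1 + \sqrt{4 + 2 i}\right)^{2}\right)^{2}$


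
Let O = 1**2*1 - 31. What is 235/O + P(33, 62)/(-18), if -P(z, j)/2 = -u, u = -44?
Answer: -53/18 ≈ -2.9444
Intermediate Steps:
P(z, j) = -88 (P(z, j) = -(-2)*(-44) = -2*44 = -88)
O = -30 (O = 1*1 - 31 = 1 - 31 = -30)
235/O + P(33, 62)/(-18) = 235/(-30) - 88/(-18) = 235*(-1/30) - 88*(-1/18) = -47/6 + 44/9 = -53/18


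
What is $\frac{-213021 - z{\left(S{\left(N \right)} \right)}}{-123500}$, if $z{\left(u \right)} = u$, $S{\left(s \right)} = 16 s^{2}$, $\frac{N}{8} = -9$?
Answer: $\frac{59193}{24700} \approx 2.3965$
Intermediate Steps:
$N = -72$ ($N = 8 \left(-9\right) = -72$)
$\frac{-213021 - z{\left(S{\left(N \right)} \right)}}{-123500} = \frac{-213021 - 16 \left(-72\right)^{2}}{-123500} = \left(-213021 - 16 \cdot 5184\right) \left(- \frac{1}{123500}\right) = \left(-213021 - 82944\right) \left(- \frac{1}{123500}\right) = \left(-295965\right) \left(- \frac{1}{123500}\right) = \frac{59193}{24700}$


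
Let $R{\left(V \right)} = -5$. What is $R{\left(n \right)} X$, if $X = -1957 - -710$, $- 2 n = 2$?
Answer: $6235$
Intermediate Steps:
$n = -1$ ($n = \left(- \frac{1}{2}\right) 2 = -1$)
$X = -1247$ ($X = -1957 + 710 = -1247$)
$R{\left(n \right)} X = \left(-5\right) \left(-1247\right) = 6235$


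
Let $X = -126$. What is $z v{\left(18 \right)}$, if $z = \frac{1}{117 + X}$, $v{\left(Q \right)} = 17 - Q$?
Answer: $\frac{1}{9} \approx 0.11111$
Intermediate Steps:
$z = - \frac{1}{9}$ ($z = \frac{1}{117 - 126} = \frac{1}{-9} = - \frac{1}{9} \approx -0.11111$)
$z v{\left(18 \right)} = - \frac{17 - 18}{9} = \left(- \frac{1}{9}\right) \left(-1\right) = \frac{1}{9}$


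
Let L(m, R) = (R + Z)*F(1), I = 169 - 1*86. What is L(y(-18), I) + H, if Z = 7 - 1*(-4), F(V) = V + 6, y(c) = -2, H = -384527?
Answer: -383869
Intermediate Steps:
F(V) = 6 + V
I = 83 (I = 169 - 86 = 83)
Z = 11 (Z = 7 + 4 = 11)
L(m, R) = 77 + 7*R (L(m, R) = (R + 11)*(6 + 1) = (11 + R)*7 = 77 + 7*R)
L(y(-18), I) + H = (77 + 7*83) - 384527 = (77 + 581) - 384527 = 658 - 384527 = -383869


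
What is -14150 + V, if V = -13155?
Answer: -27305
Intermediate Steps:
-14150 + V = -14150 - 13155 = -27305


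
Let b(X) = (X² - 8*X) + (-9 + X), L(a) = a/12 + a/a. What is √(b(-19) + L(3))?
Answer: √1945/2 ≈ 22.051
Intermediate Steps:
L(a) = 1 + a/12 (L(a) = a*(1/12) + 1 = a/12 + 1 = 1 + a/12)
b(X) = -9 + X² - 7*X
√(b(-19) + L(3)) = √((-9 + (-19)² - 7*(-19)) + (1 + (1/12)*3)) = √((-9 + 361 + 133) + (1 + ¼)) = √(485 + 5/4) = √(1945/4) = √1945/2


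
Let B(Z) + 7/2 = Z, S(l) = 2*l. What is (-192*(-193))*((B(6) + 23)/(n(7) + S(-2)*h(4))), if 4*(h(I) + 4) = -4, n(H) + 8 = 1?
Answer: 944928/13 ≈ 72687.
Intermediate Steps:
n(H) = -7 (n(H) = -8 + 1 = -7)
h(I) = -5 (h(I) = -4 + (¼)*(-4) = -4 - 1 = -5)
B(Z) = -7/2 + Z
(-192*(-193))*((B(6) + 23)/(n(7) + S(-2)*h(4))) = (-192*(-193))*(((-7/2 + 6) + 23)/(-7 + (2*(-2))*(-5))) = 37056*((5/2 + 23)/(-7 - 4*(-5))) = 37056*(51/(2*(-7 + 20))) = 37056*((51/2)/13) = 37056*((51/2)*(1/13)) = 37056*(51/26) = 944928/13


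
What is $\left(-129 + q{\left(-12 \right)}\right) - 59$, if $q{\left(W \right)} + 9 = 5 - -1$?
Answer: $-191$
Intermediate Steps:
$q{\left(W \right)} = -3$ ($q{\left(W \right)} = -9 + \left(5 - -1\right) = -9 + \left(5 + 1\right) = -9 + 6 = -3$)
$\left(-129 + q{\left(-12 \right)}\right) - 59 = \left(-129 - 3\right) - 59 = -132 - 59 = -191$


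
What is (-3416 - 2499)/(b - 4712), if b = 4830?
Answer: -5915/118 ≈ -50.127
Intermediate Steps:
(-3416 - 2499)/(b - 4712) = (-3416 - 2499)/(4830 - 4712) = -5915/118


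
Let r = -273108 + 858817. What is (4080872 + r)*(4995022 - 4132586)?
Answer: 4024627451316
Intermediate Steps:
r = 585709
(4080872 + r)*(4995022 - 4132586) = (4080872 + 585709)*(4995022 - 4132586) = 4666581*862436 = 4024627451316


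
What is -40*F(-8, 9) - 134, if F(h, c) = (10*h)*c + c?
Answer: 28306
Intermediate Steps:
F(h, c) = c + 10*c*h (F(h, c) = 10*c*h + c = c + 10*c*h)
-40*F(-8, 9) - 134 = -360*(1 + 10*(-8)) - 134 = -360*(1 - 80) - 134 = -360*(-79) - 134 = -40*(-711) - 134 = 28440 - 134 = 28306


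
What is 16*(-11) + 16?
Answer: -160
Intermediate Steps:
16*(-11) + 16 = -176 + 16 = -160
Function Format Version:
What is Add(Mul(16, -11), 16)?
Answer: -160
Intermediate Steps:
Add(Mul(16, -11), 16) = Add(-176, 16) = -160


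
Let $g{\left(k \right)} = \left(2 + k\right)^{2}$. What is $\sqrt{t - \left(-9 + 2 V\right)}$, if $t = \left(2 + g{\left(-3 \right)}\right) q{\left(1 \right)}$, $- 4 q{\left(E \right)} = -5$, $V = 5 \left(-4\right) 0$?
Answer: $\frac{\sqrt{51}}{2} \approx 3.5707$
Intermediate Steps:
$V = 0$ ($V = \left(-20\right) 0 = 0$)
$q{\left(E \right)} = \frac{5}{4}$ ($q{\left(E \right)} = \left(- \frac{1}{4}\right) \left(-5\right) = \frac{5}{4}$)
$t = \frac{15}{4}$ ($t = \left(2 + \left(2 - 3\right)^{2}\right) \frac{5}{4} = \left(2 + \left(-1\right)^{2}\right) \frac{5}{4} = \left(2 + 1\right) \frac{5}{4} = 3 \cdot \frac{5}{4} = \frac{15}{4} \approx 3.75$)
$\sqrt{t - \left(-9 + 2 V\right)} = \sqrt{\frac{15}{4} + \left(9 - 0\right)} = \sqrt{\frac{15}{4} + \left(9 + 0\right)} = \sqrt{\frac{15}{4} + 9} = \sqrt{\frac{51}{4}} = \frac{\sqrt{51}}{2}$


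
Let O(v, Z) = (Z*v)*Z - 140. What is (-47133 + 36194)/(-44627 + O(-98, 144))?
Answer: 10939/2076895 ≈ 0.0052670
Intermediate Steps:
O(v, Z) = -140 + v*Z² (O(v, Z) = v*Z² - 140 = -140 + v*Z²)
(-47133 + 36194)/(-44627 + O(-98, 144)) = (-47133 + 36194)/(-44627 + (-140 - 98*144²)) = -10939/(-44627 + (-140 - 98*20736)) = -10939/(-44627 + (-140 - 2032128)) = -10939/(-44627 - 2032268) = -10939/(-2076895) = -10939*(-1/2076895) = 10939/2076895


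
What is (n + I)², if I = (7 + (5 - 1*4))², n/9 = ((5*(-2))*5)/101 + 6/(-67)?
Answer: 157993530256/45792289 ≈ 3450.2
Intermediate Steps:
n = -35604/6767 (n = 9*(((5*(-2))*5)/101 + 6/(-67)) = 9*(-10*5*(1/101) + 6*(-1/67)) = 9*(-50*1/101 - 6/67) = 9*(-50/101 - 6/67) = 9*(-3956/6767) = -35604/6767 ≈ -5.2614)
I = 64 (I = (7 + (5 - 4))² = (7 + 1)² = 8² = 64)
(n + I)² = (-35604/6767 + 64)² = (397484/6767)² = 157993530256/45792289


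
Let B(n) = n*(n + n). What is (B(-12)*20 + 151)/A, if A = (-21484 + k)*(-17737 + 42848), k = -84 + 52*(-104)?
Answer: -5911/677394336 ≈ -8.7261e-6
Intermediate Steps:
B(n) = 2*n² (B(n) = n*(2*n) = 2*n²)
k = -5492 (k = -84 - 5408 = -5492)
A = -677394336 (A = (-21484 - 5492)*(-17737 + 42848) = -26976*25111 = -677394336)
(B(-12)*20 + 151)/A = ((2*(-12)²)*20 + 151)/(-677394336) = ((2*144)*20 + 151)*(-1/677394336) = (288*20 + 151)*(-1/677394336) = (5760 + 151)*(-1/677394336) = 5911*(-1/677394336) = -5911/677394336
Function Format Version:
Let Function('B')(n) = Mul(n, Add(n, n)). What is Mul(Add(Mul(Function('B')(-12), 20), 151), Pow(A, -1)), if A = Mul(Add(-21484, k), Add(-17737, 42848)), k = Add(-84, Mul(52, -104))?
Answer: Rational(-5911, 677394336) ≈ -8.7261e-6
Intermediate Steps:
Function('B')(n) = Mul(2, Pow(n, 2)) (Function('B')(n) = Mul(n, Mul(2, n)) = Mul(2, Pow(n, 2)))
k = -5492 (k = Add(-84, -5408) = -5492)
A = -677394336 (A = Mul(Add(-21484, -5492), Add(-17737, 42848)) = Mul(-26976, 25111) = -677394336)
Mul(Add(Mul(Function('B')(-12), 20), 151), Pow(A, -1)) = Mul(Add(Mul(Mul(2, Pow(-12, 2)), 20), 151), Pow(-677394336, -1)) = Mul(Add(Mul(Mul(2, 144), 20), 151), Rational(-1, 677394336)) = Mul(Add(Mul(288, 20), 151), Rational(-1, 677394336)) = Mul(Add(5760, 151), Rational(-1, 677394336)) = Mul(5911, Rational(-1, 677394336)) = Rational(-5911, 677394336)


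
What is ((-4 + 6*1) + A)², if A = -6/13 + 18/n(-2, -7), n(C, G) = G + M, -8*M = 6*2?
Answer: 16384/48841 ≈ 0.33546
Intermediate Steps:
M = -3/2 (M = -3*2/4 = -⅛*12 = -3/2 ≈ -1.5000)
n(C, G) = -3/2 + G (n(C, G) = G - 3/2 = -3/2 + G)
A = -570/221 (A = -6/13 + 18/(-3/2 - 7) = -6*1/13 + 18/(-17/2) = -6/13 + 18*(-2/17) = -6/13 - 36/17 = -570/221 ≈ -2.5792)
((-4 + 6*1) + A)² = ((-4 + 6*1) - 570/221)² = ((-4 + 6) - 570/221)² = (2 - 570/221)² = (-128/221)² = 16384/48841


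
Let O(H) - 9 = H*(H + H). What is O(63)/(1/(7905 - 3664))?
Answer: 33703227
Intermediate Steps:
O(H) = 9 + 2*H² (O(H) = 9 + H*(H + H) = 9 + H*(2*H) = 9 + 2*H²)
O(63)/(1/(7905 - 3664)) = (9 + 2*63²)/(1/(7905 - 3664)) = (9 + 2*3969)/(1/4241) = (9 + 7938)/(1/4241) = 7947*4241 = 33703227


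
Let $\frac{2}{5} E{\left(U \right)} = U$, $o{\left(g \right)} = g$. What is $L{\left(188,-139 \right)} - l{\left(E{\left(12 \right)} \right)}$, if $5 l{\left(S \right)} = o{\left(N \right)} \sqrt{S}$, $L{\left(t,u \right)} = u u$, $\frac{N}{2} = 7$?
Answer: $19321 - \frac{14 \sqrt{30}}{5} \approx 19306.0$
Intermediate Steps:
$N = 14$ ($N = 2 \cdot 7 = 14$)
$L{\left(t,u \right)} = u^{2}$
$E{\left(U \right)} = \frac{5 U}{2}$
$l{\left(S \right)} = \frac{14 \sqrt{S}}{5}$
$L{\left(188,-139 \right)} - l{\left(E{\left(12 \right)} \right)} = \left(-139\right)^{2} - \frac{14 \sqrt{\frac{5}{2} \cdot 12}}{5} = 19321 - \frac{14 \sqrt{30}}{5}$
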